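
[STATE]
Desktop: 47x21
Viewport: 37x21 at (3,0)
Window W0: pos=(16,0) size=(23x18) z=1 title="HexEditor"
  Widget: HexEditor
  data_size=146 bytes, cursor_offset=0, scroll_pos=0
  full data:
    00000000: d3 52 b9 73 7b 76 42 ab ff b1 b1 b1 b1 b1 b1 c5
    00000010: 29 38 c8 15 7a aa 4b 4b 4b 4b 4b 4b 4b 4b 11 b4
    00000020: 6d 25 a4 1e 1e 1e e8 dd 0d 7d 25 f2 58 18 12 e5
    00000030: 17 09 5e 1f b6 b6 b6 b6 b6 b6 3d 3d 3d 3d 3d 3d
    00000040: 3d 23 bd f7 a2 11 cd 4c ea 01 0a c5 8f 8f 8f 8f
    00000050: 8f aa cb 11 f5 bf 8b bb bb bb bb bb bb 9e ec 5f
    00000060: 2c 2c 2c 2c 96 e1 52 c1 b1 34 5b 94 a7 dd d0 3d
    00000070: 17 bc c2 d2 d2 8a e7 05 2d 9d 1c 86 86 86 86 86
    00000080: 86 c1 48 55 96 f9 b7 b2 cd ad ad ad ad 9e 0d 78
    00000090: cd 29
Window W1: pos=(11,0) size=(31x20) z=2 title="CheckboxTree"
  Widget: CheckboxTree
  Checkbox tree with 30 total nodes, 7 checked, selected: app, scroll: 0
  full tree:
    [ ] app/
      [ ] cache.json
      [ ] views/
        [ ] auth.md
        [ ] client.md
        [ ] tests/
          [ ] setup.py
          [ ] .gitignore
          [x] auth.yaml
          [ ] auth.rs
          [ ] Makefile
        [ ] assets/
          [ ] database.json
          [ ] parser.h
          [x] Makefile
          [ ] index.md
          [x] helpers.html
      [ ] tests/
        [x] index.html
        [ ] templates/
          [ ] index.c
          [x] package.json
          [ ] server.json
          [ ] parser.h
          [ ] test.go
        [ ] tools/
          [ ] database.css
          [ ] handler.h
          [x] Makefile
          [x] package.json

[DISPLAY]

        ┏━━━━━━━━━━━━━━━━━━━━━━━━━━━━
        ┃ CheckboxTree               
        ┠────────────────────────────
        ┃>[-] app/                   
        ┃   [ ] cache.json           
        ┃   [-] views/               
        ┃     [ ] auth.md            
        ┃     [ ] client.md          
        ┃     [-] tests/             
        ┃       [ ] setup.py         
        ┃       [ ] .gitignore       
        ┃       [x] auth.yaml        
        ┃       [ ] auth.rs          
        ┃       [ ] Makefile         
        ┃     [-] assets/            
        ┃       [ ] database.json    
        ┃       [ ] parser.h         
        ┃       [x] Makefile         
        ┃       [ ] index.md         
        ┗━━━━━━━━━━━━━━━━━━━━━━━━━━━━
                                     


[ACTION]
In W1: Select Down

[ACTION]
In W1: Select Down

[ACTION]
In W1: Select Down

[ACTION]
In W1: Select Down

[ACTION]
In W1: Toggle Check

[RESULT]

        ┏━━━━━━━━━━━━━━━━━━━━━━━━━━━━
        ┃ CheckboxTree               
        ┠────────────────────────────
        ┃ [-] app/                   
        ┃   [ ] cache.json           
        ┃   [-] views/               
        ┃     [ ] auth.md            
        ┃>    [x] client.md          
        ┃     [-] tests/             
        ┃       [ ] setup.py         
        ┃       [ ] .gitignore       
        ┃       [x] auth.yaml        
        ┃       [ ] auth.rs          
        ┃       [ ] Makefile         
        ┃     [-] assets/            
        ┃       [ ] database.json    
        ┃       [ ] parser.h         
        ┃       [x] Makefile         
        ┃       [ ] index.md         
        ┗━━━━━━━━━━━━━━━━━━━━━━━━━━━━
                                     


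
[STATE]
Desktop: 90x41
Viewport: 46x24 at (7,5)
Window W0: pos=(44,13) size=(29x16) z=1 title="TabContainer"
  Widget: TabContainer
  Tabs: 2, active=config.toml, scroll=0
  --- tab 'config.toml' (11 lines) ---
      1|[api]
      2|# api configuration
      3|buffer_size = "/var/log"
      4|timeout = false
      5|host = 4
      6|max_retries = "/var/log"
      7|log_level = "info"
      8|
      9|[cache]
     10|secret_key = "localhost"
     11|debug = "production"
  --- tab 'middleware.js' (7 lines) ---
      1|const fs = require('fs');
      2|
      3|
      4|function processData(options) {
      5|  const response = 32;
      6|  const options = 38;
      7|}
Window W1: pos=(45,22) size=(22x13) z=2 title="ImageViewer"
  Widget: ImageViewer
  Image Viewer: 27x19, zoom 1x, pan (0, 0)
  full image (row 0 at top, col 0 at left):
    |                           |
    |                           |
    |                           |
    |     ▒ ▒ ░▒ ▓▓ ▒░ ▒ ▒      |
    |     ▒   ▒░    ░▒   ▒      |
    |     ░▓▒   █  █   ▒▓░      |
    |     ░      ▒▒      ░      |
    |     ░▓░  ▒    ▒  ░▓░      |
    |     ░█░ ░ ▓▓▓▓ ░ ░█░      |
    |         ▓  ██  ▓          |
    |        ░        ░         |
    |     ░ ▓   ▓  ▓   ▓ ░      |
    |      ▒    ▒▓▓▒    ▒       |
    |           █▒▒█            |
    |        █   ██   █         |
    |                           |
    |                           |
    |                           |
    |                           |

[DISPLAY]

                                              
                                              
                                              
                                              
                                              
                                              
                                              
                                              
                                     ┏━━━━━━━━
                                     ┃ TabCont
                                     ┠────────
                                     ┃[config.
                                     ┃────────
                                     ┃[api]   
                                     ┃# api co
                                     ┃buffer_s
                                     ┃timeout 
                                     ┃┏━━━━━━━
                                     ┃┃ ImageV
                                     ┃┠───────
                                     ┃┃       
                                     ┃┃       
                                     ┃┃       
                                     ┗┃     ▒ 


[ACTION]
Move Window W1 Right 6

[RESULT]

                                              
                                              
                                              
                                              
                                              
                                              
                                              
                                              
                                     ┏━━━━━━━━
                                     ┃ TabCont
                                     ┠────────
                                     ┃[config.
                                     ┃────────
                                     ┃[api]   
                                     ┃# api co
                                     ┃buffer_s
                                     ┃timeout 
                                     ┃host =┏━
                                     ┃max_re┃ 
                                     ┃log_le┠─
                                     ┃      ┃ 
                                     ┃[cache┃ 
                                     ┃secret┃ 
                                     ┗━━━━━━┃ 


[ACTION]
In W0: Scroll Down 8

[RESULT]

                                              
                                              
                                              
                                              
                                              
                                              
                                              
                                              
                                     ┏━━━━━━━━
                                     ┃ TabCont
                                     ┠────────
                                     ┃[config.
                                     ┃────────
                                     ┃[cache] 
                                     ┃secret_k
                                     ┃debug = 
                                     ┃        
                                     ┃      ┏━
                                     ┃      ┃ 
                                     ┃      ┠─
                                     ┃      ┃ 
                                     ┃      ┃ 
                                     ┃      ┃ 
                                     ┗━━━━━━┃ 


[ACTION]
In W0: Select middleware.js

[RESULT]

                                              
                                              
                                              
                                              
                                              
                                              
                                              
                                              
                                     ┏━━━━━━━━
                                     ┃ TabCont
                                     ┠────────
                                     ┃ config.
                                     ┃────────
                                     ┃const fs
                                     ┃        
                                     ┃        
                                     ┃function
                                     ┃  cons┏━
                                     ┃  cons┃ 
                                     ┃}     ┠─
                                     ┃      ┃ 
                                     ┃      ┃ 
                                     ┃      ┃ 
                                     ┗━━━━━━┃ 


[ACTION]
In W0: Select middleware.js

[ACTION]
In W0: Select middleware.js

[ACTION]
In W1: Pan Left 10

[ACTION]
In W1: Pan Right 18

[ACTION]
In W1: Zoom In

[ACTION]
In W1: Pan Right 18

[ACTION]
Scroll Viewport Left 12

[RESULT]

                                              
                                              
                                              
                                              
                                              
                                              
                                              
                                              
                                            ┏━
                                            ┃ 
                                            ┠─
                                            ┃ 
                                            ┃─
                                            ┃c
                                            ┃ 
                                            ┃ 
                                            ┃f
                                            ┃ 
                                            ┃ 
                                            ┃}
                                            ┃ 
                                            ┃ 
                                            ┃ 
                                            ┗━


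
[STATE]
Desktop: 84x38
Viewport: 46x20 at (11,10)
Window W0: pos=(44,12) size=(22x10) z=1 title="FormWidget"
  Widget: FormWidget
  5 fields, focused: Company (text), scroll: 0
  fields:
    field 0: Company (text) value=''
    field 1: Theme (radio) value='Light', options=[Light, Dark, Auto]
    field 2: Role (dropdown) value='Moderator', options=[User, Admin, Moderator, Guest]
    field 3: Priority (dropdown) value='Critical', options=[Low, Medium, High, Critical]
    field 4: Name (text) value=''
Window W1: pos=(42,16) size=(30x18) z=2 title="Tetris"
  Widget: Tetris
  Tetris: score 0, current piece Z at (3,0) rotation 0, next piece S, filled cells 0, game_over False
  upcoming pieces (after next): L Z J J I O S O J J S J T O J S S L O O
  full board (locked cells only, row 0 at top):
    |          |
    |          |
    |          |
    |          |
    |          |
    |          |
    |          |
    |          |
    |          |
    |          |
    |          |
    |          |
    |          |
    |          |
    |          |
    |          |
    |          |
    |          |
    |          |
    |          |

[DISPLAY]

                                              
                                              
                                 ┏━━━━━━━━━━━━
                                 ┃ FormWidget 
                                 ┠────────────
                                 ┃> Company:  
                               ┏━━━━━━━━━━━━━━
                               ┃ Tetris       
                               ┠──────────────
                               ┃          │Nex
                               ┃          │ ░░
                               ┃          │░░ 
                               ┃          │   
                               ┃          │   
                               ┃          │   
                               ┃          │Sco
                               ┃          │0  
                               ┃          │   
                               ┃          │   
                               ┃          │   


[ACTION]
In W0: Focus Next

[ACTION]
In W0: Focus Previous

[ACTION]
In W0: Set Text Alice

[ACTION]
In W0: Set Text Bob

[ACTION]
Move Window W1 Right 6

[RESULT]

                                              
                                              
                                 ┏━━━━━━━━━━━━
                                 ┃ FormWidget 
                                 ┠────────────
                                 ┃> Company:  
                                 ┃  T┏━━━━━━━━
                                 ┃  R┃ Tetris 
                                 ┃  P┠────────
                                 ┃  N┃        
                                 ┃   ┃        
                                 ┗━━━┃        
                                     ┃        
                                     ┃        
                                     ┃        
                                     ┃        
                                     ┃        
                                     ┃        
                                     ┃        
                                     ┃        


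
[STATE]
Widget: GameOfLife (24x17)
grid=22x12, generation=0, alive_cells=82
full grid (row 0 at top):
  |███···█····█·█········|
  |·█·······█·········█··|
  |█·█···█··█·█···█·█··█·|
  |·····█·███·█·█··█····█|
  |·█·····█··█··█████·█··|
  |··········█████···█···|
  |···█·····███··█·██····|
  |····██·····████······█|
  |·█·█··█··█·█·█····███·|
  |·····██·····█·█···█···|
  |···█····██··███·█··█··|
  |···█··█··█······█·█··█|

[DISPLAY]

Gen: 0                  
███···█····█·█········  
·█·······█·········█··  
█·█···█··█·█···█·█··█·  
·····█·███·█·█··█····█  
·█·····█··█··█████·█··  
··········█████···█···  
···█·····███··█·██····  
····██·····████······█  
·█·█··█··█·█·█····███·  
·····██·····█·█···█···  
···█····██··███·█··█··  
···█··█··█······█·█··█  
                        
                        
                        
                        


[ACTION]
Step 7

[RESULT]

Gen: 7                  
···········██·········  
·············█········  
········███·█·····█···  
·······██···█·····█···  
····█·····██·····█····  
···██···███·······██··  
··██····█········█·█··  
·█·████·········███·█·  
██··············█·█·██  
·██·············█····█  
··███············█·██·  
····█·············██··  
                        
                        
                        
                        


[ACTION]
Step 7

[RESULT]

Gen: 14                 
·······█████·█········  
······█······██·······  
······█········██·····  
·····█····██··········  
·······█···█····█·····  
·······██·███·██···███  
··█······███··········  
·██████···············  
··█···█············█··  
···················█·█  
··█··█·············█·█  
···█··················  
                        
                        
                        
                        


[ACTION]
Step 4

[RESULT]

Gen: 18                 
······█···············  
·····█·█··············  
····█·················  
·····█··██············  
······█·███···········  
·█·█·······█·······███  
·█·██······█··········  
█···█···█·█···········  
·█·██····█············  
·█·█··················  
······················  
······················  
                        
                        
                        
                        


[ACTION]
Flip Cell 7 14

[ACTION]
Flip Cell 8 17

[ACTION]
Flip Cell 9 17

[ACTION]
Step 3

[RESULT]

Gen: 21                 
·····█················  
····█·················  
···██·················  
···██·█████···········  
······██████········█·  
·██···████·██·······█·  
·█·█·█··██·██·······█·  
·····██··█·█··········  
·█·█·█···██···········  
·████·················  
···█··················  
······················  
                        
                        
                        
                        


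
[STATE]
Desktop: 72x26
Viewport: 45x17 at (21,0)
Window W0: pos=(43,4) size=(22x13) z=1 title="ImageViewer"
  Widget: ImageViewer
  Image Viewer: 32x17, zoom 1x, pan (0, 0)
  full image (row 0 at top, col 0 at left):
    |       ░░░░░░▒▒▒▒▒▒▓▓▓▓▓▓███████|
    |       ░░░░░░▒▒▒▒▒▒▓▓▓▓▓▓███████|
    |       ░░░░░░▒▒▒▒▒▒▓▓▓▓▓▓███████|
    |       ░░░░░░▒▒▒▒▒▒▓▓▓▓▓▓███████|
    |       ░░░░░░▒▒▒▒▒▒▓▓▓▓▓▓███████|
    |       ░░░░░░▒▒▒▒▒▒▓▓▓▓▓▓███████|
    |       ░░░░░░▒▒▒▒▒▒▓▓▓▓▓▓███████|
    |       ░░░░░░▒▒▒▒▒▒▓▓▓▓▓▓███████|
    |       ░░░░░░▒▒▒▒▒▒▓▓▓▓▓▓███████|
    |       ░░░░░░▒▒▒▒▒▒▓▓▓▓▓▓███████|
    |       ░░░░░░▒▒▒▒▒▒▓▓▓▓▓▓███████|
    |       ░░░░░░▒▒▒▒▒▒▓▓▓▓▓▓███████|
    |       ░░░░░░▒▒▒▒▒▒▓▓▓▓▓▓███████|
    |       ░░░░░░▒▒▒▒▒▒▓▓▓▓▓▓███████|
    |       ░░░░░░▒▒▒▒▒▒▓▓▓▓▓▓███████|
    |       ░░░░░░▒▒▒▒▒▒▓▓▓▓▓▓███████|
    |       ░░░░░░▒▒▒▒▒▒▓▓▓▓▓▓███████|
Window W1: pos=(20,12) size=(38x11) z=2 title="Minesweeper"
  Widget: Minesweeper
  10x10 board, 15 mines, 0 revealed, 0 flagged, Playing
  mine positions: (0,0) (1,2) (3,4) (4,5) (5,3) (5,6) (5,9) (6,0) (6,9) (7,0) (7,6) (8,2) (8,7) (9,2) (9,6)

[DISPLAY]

                                             
                                             
                                             
                                             
                      ┏━━━━━━━━━━━━━━━━━━━━┓ 
                      ┃ ImageViewer        ┃ 
                      ┠────────────────────┨ 
                      ┃       ░░░░░░▒▒▒▒▒▒▓┃ 
                      ┃       ░░░░░░▒▒▒▒▒▒▓┃ 
                      ┃       ░░░░░░▒▒▒▒▒▒▓┃ 
                      ┃       ░░░░░░▒▒▒▒▒▒▓┃ 
                      ┃       ░░░░░░▒▒▒▒▒▒▓┃ 
━━━━━━━━━━━━━━━━━━━━━━━━━━━━━━━━━━━━┓▒▒▒▒▒▓┃ 
 Minesweeper                        ┃▒▒▒▒▒▓┃ 
────────────────────────────────────┨▒▒▒▒▒▓┃ 
■■■■■■■■■■                          ┃▒▒▒▒▒▓┃ 
■■■■■■■■■■                          ┃━━━━━━┛ 


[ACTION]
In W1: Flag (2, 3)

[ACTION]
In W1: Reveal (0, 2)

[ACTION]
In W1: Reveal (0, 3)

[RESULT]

                                             
                                             
                                             
                                             
                      ┏━━━━━━━━━━━━━━━━━━━━┓ 
                      ┃ ImageViewer        ┃ 
                      ┠────────────────────┨ 
                      ┃       ░░░░░░▒▒▒▒▒▒▓┃ 
                      ┃       ░░░░░░▒▒▒▒▒▒▓┃ 
                      ┃       ░░░░░░▒▒▒▒▒▒▓┃ 
                      ┃       ░░░░░░▒▒▒▒▒▒▓┃ 
                      ┃       ░░░░░░▒▒▒▒▒▒▓┃ 
━━━━━━━━━━━━━━━━━━━━━━━━━━━━━━━━━━━━┓▒▒▒▒▒▓┃ 
 Minesweeper                        ┃▒▒▒▒▒▓┃ 
────────────────────────────────────┨▒▒▒▒▒▓┃ 
■■11■■■■■■                          ┃▒▒▒▒▒▓┃ 
■■■■■■■■■■                          ┃━━━━━━┛ 


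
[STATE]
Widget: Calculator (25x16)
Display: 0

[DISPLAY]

                        0
┌───┬───┬───┬───┐        
│ 7 │ 8 │ 9 │ ÷ │        
├───┼───┼───┼───┤        
│ 4 │ 5 │ 6 │ × │        
├───┼───┼───┼───┤        
│ 1 │ 2 │ 3 │ - │        
├───┼───┼───┼───┤        
│ 0 │ . │ = │ + │        
├───┼───┼───┼───┤        
│ C │ MC│ MR│ M+│        
└───┴───┴───┴───┘        
                         
                         
                         
                         


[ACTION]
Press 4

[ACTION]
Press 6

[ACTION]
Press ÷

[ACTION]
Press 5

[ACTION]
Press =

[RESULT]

                      9.2
┌───┬───┬───┬───┐        
│ 7 │ 8 │ 9 │ ÷ │        
├───┼───┼───┼───┤        
│ 4 │ 5 │ 6 │ × │        
├───┼───┼───┼───┤        
│ 1 │ 2 │ 3 │ - │        
├───┼───┼───┼───┤        
│ 0 │ . │ = │ + │        
├───┼───┼───┼───┤        
│ C │ MC│ MR│ M+│        
└───┴───┴───┴───┘        
                         
                         
                         
                         


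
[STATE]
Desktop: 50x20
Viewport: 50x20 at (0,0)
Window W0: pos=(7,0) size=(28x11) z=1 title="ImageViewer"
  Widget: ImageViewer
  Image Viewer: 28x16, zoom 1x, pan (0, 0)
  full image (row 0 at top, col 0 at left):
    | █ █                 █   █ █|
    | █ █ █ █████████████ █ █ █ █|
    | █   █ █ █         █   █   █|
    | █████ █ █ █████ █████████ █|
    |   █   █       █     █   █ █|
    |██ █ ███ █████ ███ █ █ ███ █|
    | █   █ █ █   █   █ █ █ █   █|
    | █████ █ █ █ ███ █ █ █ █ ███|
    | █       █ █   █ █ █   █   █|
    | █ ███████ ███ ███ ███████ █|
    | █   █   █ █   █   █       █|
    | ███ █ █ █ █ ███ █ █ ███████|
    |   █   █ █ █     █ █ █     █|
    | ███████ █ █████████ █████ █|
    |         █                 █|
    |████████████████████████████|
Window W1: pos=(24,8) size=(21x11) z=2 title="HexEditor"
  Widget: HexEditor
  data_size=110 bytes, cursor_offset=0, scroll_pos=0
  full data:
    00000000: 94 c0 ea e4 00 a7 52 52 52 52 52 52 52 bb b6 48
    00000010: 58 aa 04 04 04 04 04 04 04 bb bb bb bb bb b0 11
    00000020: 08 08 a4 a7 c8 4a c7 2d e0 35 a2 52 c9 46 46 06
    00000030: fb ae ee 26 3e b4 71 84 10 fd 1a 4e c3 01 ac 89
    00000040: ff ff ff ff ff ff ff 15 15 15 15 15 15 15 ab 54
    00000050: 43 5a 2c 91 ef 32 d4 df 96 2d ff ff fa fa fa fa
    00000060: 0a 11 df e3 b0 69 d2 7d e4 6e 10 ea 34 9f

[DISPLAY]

       ┏━━━━━━━━━━━━━━━━━━━━━━━━━━┓               
       ┃ ImageViewer              ┃               
       ┠──────────────────────────┨               
       ┃ █ █                 █   █┃               
       ┃ █ █ █ █████████████ █ █ █┃               
       ┃ █   █ █ █         █   █  ┃               
       ┃ █████ █ █ █████ █████████┃               
       ┃   █   █       █     █   █┃               
       ┃██ █ ███ █████ █┏━━━━━━━━━━━━━━━━━━━┓     
       ┃ █   █ █ █   █  ┃ HexEditor         ┃     
       ┗━━━━━━━━━━━━━━━━┠───────────────────┨     
                        ┃00000000  94 c0 ea ┃     
                        ┃00000010  58 aa 04 ┃     
                        ┃00000020  08 08 a4 ┃     
                        ┃00000030  fb ae ee ┃     
                        ┃00000040  ff ff ff ┃     
                        ┃00000050  43 5a 2c ┃     
                        ┃00000060  0a 11 df ┃     
                        ┗━━━━━━━━━━━━━━━━━━━┛     
                                                  


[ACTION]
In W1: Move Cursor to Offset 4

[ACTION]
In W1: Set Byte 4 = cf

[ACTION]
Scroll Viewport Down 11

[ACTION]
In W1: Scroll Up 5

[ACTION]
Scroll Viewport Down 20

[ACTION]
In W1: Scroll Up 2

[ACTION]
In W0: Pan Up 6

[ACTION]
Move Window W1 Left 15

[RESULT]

       ┏━━━━━━━━━━━━━━━━━━━━━━━━━━┓               
       ┃ ImageViewer              ┃               
       ┠──────────────────────────┨               
       ┃ █ █                 █   █┃               
       ┃ █ █ █ █████████████ █ █ █┃               
       ┃ █   █ █ █         █   █  ┃               
       ┃ █████ █ █ █████ █████████┃               
       ┃   █   █       █     █   █┃               
       ┃█┏━━━━━━━━━━━━━━━━━━━┓ ███┃               
       ┃ ┃ HexEditor         ┃ █  ┃               
       ┗━┠───────────────────┨━━━━┛               
         ┃00000000  94 c0 ea ┃                    
         ┃00000010  58 aa 04 ┃                    
         ┃00000020  08 08 a4 ┃                    
         ┃00000030  fb ae ee ┃                    
         ┃00000040  ff ff ff ┃                    
         ┃00000050  43 5a 2c ┃                    
         ┃00000060  0a 11 df ┃                    
         ┗━━━━━━━━━━━━━━━━━━━┛                    
                                                  


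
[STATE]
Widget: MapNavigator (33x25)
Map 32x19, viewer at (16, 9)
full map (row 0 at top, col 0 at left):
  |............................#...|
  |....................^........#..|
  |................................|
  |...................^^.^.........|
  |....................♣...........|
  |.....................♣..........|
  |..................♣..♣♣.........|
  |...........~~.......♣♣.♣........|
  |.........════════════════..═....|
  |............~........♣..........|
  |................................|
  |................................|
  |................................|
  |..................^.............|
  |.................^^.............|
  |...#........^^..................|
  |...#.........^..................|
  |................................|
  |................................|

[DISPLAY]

                                 
                                 
                                 
............................#... 
....................^........#.. 
................................ 
...................^^.^......... 
....................♣........... 
.....................♣.......... 
..................♣..♣♣......... 
...........~~.......♣♣.♣........ 
.........════════════════..═.... 
............~...@....♣.......... 
................................ 
................................ 
................................ 
..................^............. 
.................^^............. 
...#........^^.................. 
...#.........^.................. 
................................ 
................................ 
                                 
                                 
                                 


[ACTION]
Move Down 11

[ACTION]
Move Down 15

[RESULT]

..................♣..♣♣......... 
...........~~.......♣♣.♣........ 
.........════════════════..═.... 
............~........♣.......... 
................................ 
................................ 
................................ 
..................^............. 
.................^^............. 
...#........^^.................. 
...#.........^.................. 
................................ 
................@............... 
                                 
                                 
                                 
                                 
                                 
                                 
                                 
                                 
                                 
                                 
                                 
                                 


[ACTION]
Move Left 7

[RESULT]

       ..................♣..♣♣...
       ...........~~.......♣♣.♣..
       .........════════════════.
       ............~........♣....
       ..........................
       ..........................
       ..........................
       ..................^.......
       .................^^.......
       ...#........^^............
       ...#.........^............
       ..........................
       .........@................
                                 
                                 
                                 
                                 
                                 
                                 
                                 
                                 
                                 
                                 
                                 
                                 


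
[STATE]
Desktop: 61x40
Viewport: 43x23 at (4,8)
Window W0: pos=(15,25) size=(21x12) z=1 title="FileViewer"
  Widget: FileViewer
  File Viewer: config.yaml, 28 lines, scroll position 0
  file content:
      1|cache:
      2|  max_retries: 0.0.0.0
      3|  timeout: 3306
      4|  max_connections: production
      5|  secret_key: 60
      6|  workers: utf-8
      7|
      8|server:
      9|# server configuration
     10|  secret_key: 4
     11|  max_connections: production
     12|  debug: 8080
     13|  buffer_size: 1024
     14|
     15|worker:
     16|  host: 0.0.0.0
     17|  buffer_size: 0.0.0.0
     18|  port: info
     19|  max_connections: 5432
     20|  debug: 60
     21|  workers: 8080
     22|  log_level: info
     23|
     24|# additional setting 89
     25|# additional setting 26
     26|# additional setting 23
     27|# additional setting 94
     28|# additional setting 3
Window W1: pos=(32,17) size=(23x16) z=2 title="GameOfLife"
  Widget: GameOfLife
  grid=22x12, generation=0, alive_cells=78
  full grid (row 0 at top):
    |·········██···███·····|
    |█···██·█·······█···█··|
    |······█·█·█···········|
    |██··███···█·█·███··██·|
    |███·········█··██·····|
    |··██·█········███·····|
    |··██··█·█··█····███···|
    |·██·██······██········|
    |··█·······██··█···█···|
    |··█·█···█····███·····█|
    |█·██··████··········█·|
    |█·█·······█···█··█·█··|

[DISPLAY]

                                           
                                           
                                           
                                           
                                           
                                           
                                           
                                           
                                           
                            ┏━━━━━━━━━━━━━━
                            ┃ GameOfLife   
                            ┠──────────────
                            ┃Gen: 0        
                            ┃·········██···
                            ┃█···██·█······
                            ┃······█·█·█···
                            ┃██··███···█·█·
           ┏━━━━━━━━━━━━━━━━┃███·········█·
           ┃ FileViewer     ┃··██·█········
           ┠────────────────┃··██··█·█··█··
           ┃cache:          ┃·██·██······██
           ┃  max_retries: 0┃··█·······██··
           ┃  timeout: 3306 ┃··█·█···█····█


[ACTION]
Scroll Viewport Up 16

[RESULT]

                                           
                                           
                                           
                                           
                                           
                                           
                                           
                                           
                                           
                                           
                                           
                                           
                                           
                                           
                                           
                                           
                                           
                            ┏━━━━━━━━━━━━━━
                            ┃ GameOfLife   
                            ┠──────────────
                            ┃Gen: 0        
                            ┃·········██···
                            ┃█···██·█······


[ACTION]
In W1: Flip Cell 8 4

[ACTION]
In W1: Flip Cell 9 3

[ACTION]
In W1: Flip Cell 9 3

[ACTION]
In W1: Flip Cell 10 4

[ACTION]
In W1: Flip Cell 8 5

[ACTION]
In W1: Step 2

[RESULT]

                                           
                                           
                                           
                                           
                                           
                                           
                                           
                                           
                                           
                                           
                                           
                                           
                                           
                                           
                                           
                                           
                                           
                            ┏━━━━━━━━━━━━━━
                            ┃ GameOfLife   
                            ┠──────────────
                            ┃Gen: 2        
                            ┃······██······
                            ┃······█████··█


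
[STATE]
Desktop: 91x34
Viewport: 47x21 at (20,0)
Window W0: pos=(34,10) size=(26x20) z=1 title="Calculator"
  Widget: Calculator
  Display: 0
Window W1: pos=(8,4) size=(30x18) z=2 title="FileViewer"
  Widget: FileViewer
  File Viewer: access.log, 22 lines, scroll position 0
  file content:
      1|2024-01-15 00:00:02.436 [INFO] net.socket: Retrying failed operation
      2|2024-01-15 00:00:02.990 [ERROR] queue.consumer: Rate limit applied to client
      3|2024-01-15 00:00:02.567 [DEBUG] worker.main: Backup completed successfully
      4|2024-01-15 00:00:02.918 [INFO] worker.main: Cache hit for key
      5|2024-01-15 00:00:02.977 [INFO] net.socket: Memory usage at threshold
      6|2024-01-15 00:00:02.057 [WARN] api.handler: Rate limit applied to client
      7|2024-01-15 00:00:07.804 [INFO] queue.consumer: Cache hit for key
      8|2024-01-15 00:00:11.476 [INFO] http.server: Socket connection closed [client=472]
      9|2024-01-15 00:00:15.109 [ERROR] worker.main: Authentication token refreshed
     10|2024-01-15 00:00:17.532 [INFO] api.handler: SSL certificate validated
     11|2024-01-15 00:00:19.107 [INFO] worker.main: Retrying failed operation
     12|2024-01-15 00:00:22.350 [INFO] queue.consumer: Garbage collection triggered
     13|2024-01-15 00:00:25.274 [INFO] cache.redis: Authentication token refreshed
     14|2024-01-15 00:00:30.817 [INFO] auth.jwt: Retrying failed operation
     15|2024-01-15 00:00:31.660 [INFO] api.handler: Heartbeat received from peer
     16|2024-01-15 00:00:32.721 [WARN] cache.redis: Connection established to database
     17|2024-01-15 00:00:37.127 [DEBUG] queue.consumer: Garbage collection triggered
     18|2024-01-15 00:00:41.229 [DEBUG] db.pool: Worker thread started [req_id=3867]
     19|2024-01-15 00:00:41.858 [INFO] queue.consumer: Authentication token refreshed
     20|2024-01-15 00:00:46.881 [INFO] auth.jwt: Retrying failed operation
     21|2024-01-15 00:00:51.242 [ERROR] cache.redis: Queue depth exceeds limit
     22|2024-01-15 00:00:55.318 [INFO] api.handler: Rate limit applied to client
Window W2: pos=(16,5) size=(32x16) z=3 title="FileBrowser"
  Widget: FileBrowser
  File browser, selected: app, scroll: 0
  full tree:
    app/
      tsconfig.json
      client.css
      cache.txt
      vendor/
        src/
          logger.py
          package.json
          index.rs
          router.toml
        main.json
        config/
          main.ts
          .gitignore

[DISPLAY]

                                               
                                               
                                               
                                               
━━━━━━━━━━━━━━━━━┓                             
━━━━━━━━━━━━━━━━━━━━━━━━━━━┓                   
leBrowser                  ┃                   
───────────────────────────┨                   
-] app/                    ┃                   
 tsconfig.json             ┃                   
 client.css                ┃━━━━━━━━━━━┓       
 cache.txt                 ┃           ┃       
 [+] vendor/               ┃───────────┨       
                           ┃          0┃       
                           ┃───┐       ┃       
                           ┃ ÷ │       ┃       
                           ┃───┤       ┃       
                           ┃ × │       ┃       
                           ┃───┤       ┃       
                           ┃ - │       ┃       
━━━━━━━━━━━━━━━━━━━━━━━━━━━┛───┤       ┃       


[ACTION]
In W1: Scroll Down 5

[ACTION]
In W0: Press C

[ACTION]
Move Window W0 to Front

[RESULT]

                                               
                                               
                                               
                                               
━━━━━━━━━━━━━━━━━┓                             
━━━━━━━━━━━━━━━━━━━━━━━━━━━┓                   
leBrowser                  ┃                   
───────────────────────────┨                   
-] app/                    ┃                   
 tsconfig.json             ┃                   
 client.css   ┏━━━━━━━━━━━━━━━━━━━━━━━━┓       
 cache.txt    ┃ Calculator             ┃       
 [+] vendor/  ┠────────────────────────┨       
              ┃                       0┃       
              ┃┌───┬───┬───┬───┐       ┃       
              ┃│ 7 │ 8 │ 9 │ ÷ │       ┃       
              ┃├───┼───┼───┼───┤       ┃       
              ┃│ 4 │ 5 │ 6 │ × │       ┃       
              ┃├───┼───┼───┼───┤       ┃       
              ┃│ 1 │ 2 │ 3 │ - │       ┃       
━━━━━━━━━━━━━━┃├───┼───┼───┼───┤       ┃       


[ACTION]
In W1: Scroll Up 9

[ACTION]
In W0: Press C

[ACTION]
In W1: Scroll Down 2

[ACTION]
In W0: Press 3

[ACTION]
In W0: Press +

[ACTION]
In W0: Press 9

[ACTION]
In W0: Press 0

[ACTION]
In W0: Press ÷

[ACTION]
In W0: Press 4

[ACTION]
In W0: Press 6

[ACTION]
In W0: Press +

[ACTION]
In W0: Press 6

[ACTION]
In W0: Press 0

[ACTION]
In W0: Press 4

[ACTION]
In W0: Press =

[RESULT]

                                               
                                               
                                               
                                               
━━━━━━━━━━━━━━━━━┓                             
━━━━━━━━━━━━━━━━━━━━━━━━━━━┓                   
leBrowser                  ┃                   
───────────────────────────┨                   
-] app/                    ┃                   
 tsconfig.json             ┃                   
 client.css   ┏━━━━━━━━━━━━━━━━━━━━━━━━┓       
 cache.txt    ┃ Calculator             ┃       
 [+] vendor/  ┠────────────────────────┨       
              ┃             606.0217391┃       
              ┃┌───┬───┬───┬───┐       ┃       
              ┃│ 7 │ 8 │ 9 │ ÷ │       ┃       
              ┃├───┼───┼───┼───┤       ┃       
              ┃│ 4 │ 5 │ 6 │ × │       ┃       
              ┃├───┼───┼───┼───┤       ┃       
              ┃│ 1 │ 2 │ 3 │ - │       ┃       
━━━━━━━━━━━━━━┃├───┼───┼───┼───┤       ┃       
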